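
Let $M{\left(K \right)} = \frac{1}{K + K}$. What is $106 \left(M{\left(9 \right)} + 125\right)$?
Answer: $\frac{119303}{9} \approx 13256.0$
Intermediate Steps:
$M{\left(K \right)} = \frac{1}{2 K}$
$106 \left(M{\left(9 \right)} + 125\right) = 106 \left(\frac{1}{2 \cdot 9} + 125\right) = 106 \left(\frac{1}{2} \cdot \frac{1}{9} + 125\right) = 106 \left(\frac{1}{18} + 125\right) = 106 \cdot \frac{2251}{18} = \frac{119303}{9}$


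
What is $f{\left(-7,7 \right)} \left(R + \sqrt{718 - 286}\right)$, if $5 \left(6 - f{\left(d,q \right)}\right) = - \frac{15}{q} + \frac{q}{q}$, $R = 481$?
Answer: $\frac{104858}{35} + \frac{2616 \sqrt{3}}{35} \approx 3125.4$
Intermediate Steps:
$f{\left(d,q \right)} = \frac{29}{5} + \frac{3}{q}$ ($f{\left(d,q \right)} = 6 - \frac{- \frac{15}{q} + \frac{q}{q}}{5} = 6 - \frac{- \frac{15}{q} + 1}{5} = 6 - \frac{1 - \frac{15}{q}}{5} = 6 - \left(\frac{1}{5} - \frac{3}{q}\right) = \frac{29}{5} + \frac{3}{q}$)
$f{\left(-7,7 \right)} \left(R + \sqrt{718 - 286}\right) = \left(\frac{29}{5} + \frac{3}{7}\right) \left(481 + \sqrt{718 - 286}\right) = \left(\frac{29}{5} + 3 \cdot \frac{1}{7}\right) \left(481 + \sqrt{432}\right) = \left(\frac{29}{5} + \frac{3}{7}\right) \left(481 + 12 \sqrt{3}\right) = \frac{218 \left(481 + 12 \sqrt{3}\right)}{35} = \frac{104858}{35} + \frac{2616 \sqrt{3}}{35}$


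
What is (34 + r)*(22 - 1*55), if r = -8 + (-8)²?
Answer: -2970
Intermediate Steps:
r = 56 (r = -8 + 64 = 56)
(34 + r)*(22 - 1*55) = (34 + 56)*(22 - 1*55) = 90*(22 - 55) = 90*(-33) = -2970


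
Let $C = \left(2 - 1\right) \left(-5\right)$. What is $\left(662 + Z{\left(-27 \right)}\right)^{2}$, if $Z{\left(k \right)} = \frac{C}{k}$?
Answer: $\frac{319658641}{729} \approx 4.3849 \cdot 10^{5}$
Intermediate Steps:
$C = -5$ ($C = 1 \left(-5\right) = -5$)
$Z{\left(k \right)} = - \frac{5}{k}$
$\left(662 + Z{\left(-27 \right)}\right)^{2} = \left(662 - \frac{5}{-27}\right)^{2} = \left(662 - - \frac{5}{27}\right)^{2} = \left(662 + \frac{5}{27}\right)^{2} = \left(\frac{17879}{27}\right)^{2} = \frac{319658641}{729}$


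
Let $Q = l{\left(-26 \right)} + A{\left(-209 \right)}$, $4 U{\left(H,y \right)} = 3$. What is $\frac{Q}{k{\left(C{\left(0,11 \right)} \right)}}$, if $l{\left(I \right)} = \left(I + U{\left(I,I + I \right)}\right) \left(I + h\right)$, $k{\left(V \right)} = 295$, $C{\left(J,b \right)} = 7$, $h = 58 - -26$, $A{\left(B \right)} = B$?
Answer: $- \frac{3347}{590} \approx -5.6729$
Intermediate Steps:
$U{\left(H,y \right)} = \frac{3}{4}$ ($U{\left(H,y \right)} = \frac{1}{4} \cdot 3 = \frac{3}{4}$)
$h = 84$ ($h = 58 + 26 = 84$)
$l{\left(I \right)} = \left(84 + I\right) \left(\frac{3}{4} + I\right)$ ($l{\left(I \right)} = \left(I + \frac{3}{4}\right) \left(I + 84\right) = \left(\frac{3}{4} + I\right) \left(84 + I\right) = \left(84 + I\right) \left(\frac{3}{4} + I\right)$)
$Q = - \frac{3347}{2}$ ($Q = \left(63 + \left(-26\right)^{2} + \frac{339}{4} \left(-26\right)\right) - 209 = \left(63 + 676 - \frac{4407}{2}\right) - 209 = - \frac{2929}{2} - 209 = - \frac{3347}{2} \approx -1673.5$)
$\frac{Q}{k{\left(C{\left(0,11 \right)} \right)}} = - \frac{3347}{2 \cdot 295} = \left(- \frac{3347}{2}\right) \frac{1}{295} = - \frac{3347}{590}$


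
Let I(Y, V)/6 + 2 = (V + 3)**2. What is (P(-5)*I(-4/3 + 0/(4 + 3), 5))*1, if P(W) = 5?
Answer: 1860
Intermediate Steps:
I(Y, V) = -12 + 6*(3 + V)**2 (I(Y, V) = -12 + 6*(V + 3)**2 = -12 + 6*(3 + V)**2)
(P(-5)*I(-4/3 + 0/(4 + 3), 5))*1 = (5*(-12 + 6*(3 + 5)**2))*1 = (5*(-12 + 6*8**2))*1 = (5*(-12 + 6*64))*1 = (5*(-12 + 384))*1 = (5*372)*1 = 1860*1 = 1860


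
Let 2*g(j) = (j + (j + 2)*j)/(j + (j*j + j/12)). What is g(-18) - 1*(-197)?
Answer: 40081/203 ≈ 197.44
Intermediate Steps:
g(j) = (j + j*(2 + j))/(2*(j² + 13*j/12)) (g(j) = ((j + (j + 2)*j)/(j + (j*j + j/12)))/2 = ((j + (2 + j)*j)/(j + (j² + j*(1/12))))/2 = ((j + j*(2 + j))/(j + (j² + j/12)))/2 = ((j + j*(2 + j))/(j² + 13*j/12))/2 = (j + j*(2 + j))/(2*(j² + 13*j/12)))
g(-18) - 1*(-197) = 6*(3 - 18)/(13 + 12*(-18)) - 1*(-197) = 6*(-15)/(13 - 216) + 197 = 6*(-15)/(-203) + 197 = 6*(-1/203)*(-15) + 197 = 90/203 + 197 = 40081/203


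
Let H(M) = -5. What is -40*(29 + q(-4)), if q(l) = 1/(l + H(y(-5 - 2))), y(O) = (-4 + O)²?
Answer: -10400/9 ≈ -1155.6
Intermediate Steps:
q(l) = 1/(-5 + l) (q(l) = 1/(l - 5) = 1/(-5 + l))
-40*(29 + q(-4)) = -40*(29 + 1/(-5 - 4)) = -40*(29 + 1/(-9)) = -40*(29 - ⅑) = -40*260/9 = -10400/9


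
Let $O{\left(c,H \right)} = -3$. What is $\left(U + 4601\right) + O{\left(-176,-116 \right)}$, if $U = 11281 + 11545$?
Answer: $27424$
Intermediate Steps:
$U = 22826$
$\left(U + 4601\right) + O{\left(-176,-116 \right)} = \left(22826 + 4601\right) - 3 = 27427 - 3 = 27424$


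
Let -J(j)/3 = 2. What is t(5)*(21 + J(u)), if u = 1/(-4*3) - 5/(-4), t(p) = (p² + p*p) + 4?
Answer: 810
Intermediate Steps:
t(p) = 4 + 2*p² (t(p) = (p² + p²) + 4 = 2*p² + 4 = 4 + 2*p²)
u = 7/6 (u = -¼*⅓ - 5*(-¼) = -1/12 + 5/4 = 7/6 ≈ 1.1667)
J(j) = -6 (J(j) = -3*2 = -6)
t(5)*(21 + J(u)) = (4 + 2*5²)*(21 - 6) = (4 + 2*25)*15 = (4 + 50)*15 = 54*15 = 810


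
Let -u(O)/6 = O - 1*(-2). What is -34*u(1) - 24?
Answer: 588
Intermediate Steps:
u(O) = -12 - 6*O (u(O) = -6*(O - 1*(-2)) = -6*(O + 2) = -6*(2 + O) = -12 - 6*O)
-34*u(1) - 24 = -34*(-12 - 6*1) - 24 = -34*(-12 - 6) - 24 = -34*(-18) - 24 = 612 - 24 = 588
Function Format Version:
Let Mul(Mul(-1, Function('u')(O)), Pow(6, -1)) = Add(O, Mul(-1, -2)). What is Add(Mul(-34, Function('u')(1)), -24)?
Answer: 588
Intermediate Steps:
Function('u')(O) = Add(-12, Mul(-6, O)) (Function('u')(O) = Mul(-6, Add(O, Mul(-1, -2))) = Mul(-6, Add(O, 2)) = Mul(-6, Add(2, O)) = Add(-12, Mul(-6, O)))
Add(Mul(-34, Function('u')(1)), -24) = Add(Mul(-34, Add(-12, Mul(-6, 1))), -24) = Add(Mul(-34, Add(-12, -6)), -24) = Add(Mul(-34, -18), -24) = Add(612, -24) = 588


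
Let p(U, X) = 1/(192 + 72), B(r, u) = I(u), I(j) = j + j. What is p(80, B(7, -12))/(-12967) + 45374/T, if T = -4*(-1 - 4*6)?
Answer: 38832067403/85582200 ≈ 453.74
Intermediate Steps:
I(j) = 2*j
B(r, u) = 2*u
p(U, X) = 1/264
T = 100 (T = -4*(-1 - 24) = -4*(-25) = 100)
p(80, B(7, -12))/(-12967) + 45374/T = (1/264)/(-12967) + 45374/100 = (1/264)*(-1/12967) + 45374*(1/100) = -1/3423288 + 22687/50 = 38832067403/85582200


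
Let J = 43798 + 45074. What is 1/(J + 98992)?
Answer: 1/187864 ≈ 5.3230e-6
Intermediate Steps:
J = 88872
1/(J + 98992) = 1/(88872 + 98992) = 1/187864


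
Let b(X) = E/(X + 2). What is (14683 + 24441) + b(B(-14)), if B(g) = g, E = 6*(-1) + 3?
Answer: 156497/4 ≈ 39124.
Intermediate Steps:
E = -3 (E = -6 + 3 = -3)
b(X) = -3/(2 + X) (b(X) = -3/(X + 2) = -3/(2 + X))
(14683 + 24441) + b(B(-14)) = (14683 + 24441) - 3/(2 - 14) = 39124 - 3/(-12) = 39124 - 3*(-1/12) = 39124 + 1/4 = 156497/4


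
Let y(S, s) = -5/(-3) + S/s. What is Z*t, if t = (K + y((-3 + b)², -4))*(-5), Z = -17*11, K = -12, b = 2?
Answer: -118745/12 ≈ -9895.4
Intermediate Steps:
y(S, s) = 5/3 + S/s (y(S, s) = -5*(-⅓) + S/s = 5/3 + S/s)
Z = -187
t = 635/12 (t = (-12 + (5/3 + (-3 + 2)²/(-4)))*(-5) = (-12 + (5/3 + (-1)²*(-¼)))*(-5) = (-12 + (5/3 + 1*(-¼)))*(-5) = (-12 + (5/3 - ¼))*(-5) = (-12 + 17/12)*(-5) = -127/12*(-5) = 635/12 ≈ 52.917)
Z*t = -187*635/12 = -118745/12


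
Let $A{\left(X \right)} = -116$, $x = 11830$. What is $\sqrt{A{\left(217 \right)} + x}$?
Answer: $\sqrt{11714} \approx 108.23$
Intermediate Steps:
$\sqrt{A{\left(217 \right)} + x} = \sqrt{-116 + 11830} = \sqrt{11714}$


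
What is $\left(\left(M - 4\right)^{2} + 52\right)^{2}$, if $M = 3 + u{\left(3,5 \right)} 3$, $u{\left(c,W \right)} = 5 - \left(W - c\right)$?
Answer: $13456$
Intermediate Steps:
$u{\left(c,W \right)} = 5 + c - W$
$M = 12$ ($M = 3 + \left(5 + 3 - 5\right) 3 = 3 + 3 \cdot 3 = 3 + 9 = 12$)
$\left(\left(M - 4\right)^{2} + 52\right)^{2} = \left(\left(12 - 4\right)^{2} + 52\right)^{2} = \left(8^{2} + 52\right)^{2} = \left(64 + 52\right)^{2} = 116^{2} = 13456$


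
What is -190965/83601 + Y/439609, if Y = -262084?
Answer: -35286805723/12250584003 ≈ -2.8804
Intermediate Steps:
-190965/83601 + Y/439609 = -190965/83601 - 262084/439609 = -190965*1/83601 - 262084*1/439609 = -63655/27867 - 262084/439609 = -35286805723/12250584003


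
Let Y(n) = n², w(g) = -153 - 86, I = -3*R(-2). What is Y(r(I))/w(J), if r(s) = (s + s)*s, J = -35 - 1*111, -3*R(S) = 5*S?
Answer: -40000/239 ≈ -167.36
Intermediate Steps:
R(S) = -5*S/3
J = -146 (J = -35 - 111 = -146)
I = -10 (I = -(-5)*(-2) = -3*10/3 = -10)
r(s) = 2*s² (r(s) = (2*s)*s = 2*s²)
w(g) = -239
Y(r(I))/w(J) = (2*(-10)²)²/(-239) = (2*100)²*(-1/239) = 200²*(-1/239) = 40000*(-1/239) = -40000/239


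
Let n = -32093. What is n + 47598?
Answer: 15505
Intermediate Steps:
n + 47598 = -32093 + 47598 = 15505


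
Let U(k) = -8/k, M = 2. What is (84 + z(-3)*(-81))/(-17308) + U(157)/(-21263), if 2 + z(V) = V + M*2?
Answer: -550679551/57779140628 ≈ -0.0095308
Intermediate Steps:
z(V) = 2 + V (z(V) = -2 + (V + 2*2) = -2 + (V + 4) = -2 + (4 + V) = 2 + V)
(84 + z(-3)*(-81))/(-17308) + U(157)/(-21263) = (84 + (2 - 3)*(-81))/(-17308) - 8/157/(-21263) = (84 - 1*(-81))*(-1/17308) - 8*1/157*(-1/21263) = (84 + 81)*(-1/17308) - 8/157*(-1/21263) = 165*(-1/17308) + 8/3338291 = -165/17308 + 8/3338291 = -550679551/57779140628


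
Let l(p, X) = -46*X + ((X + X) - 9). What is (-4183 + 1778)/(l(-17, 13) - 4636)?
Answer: 65/141 ≈ 0.46099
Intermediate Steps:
l(p, X) = -9 - 44*X (l(p, X) = -46*X + (2*X - 9) = -46*X + (-9 + 2*X) = -9 - 44*X)
(-4183 + 1778)/(l(-17, 13) - 4636) = (-4183 + 1778)/((-9 - 44*13) - 4636) = -2405/((-9 - 572) - 4636) = -2405/(-581 - 4636) = -2405/(-5217) = -2405*(-1/5217) = 65/141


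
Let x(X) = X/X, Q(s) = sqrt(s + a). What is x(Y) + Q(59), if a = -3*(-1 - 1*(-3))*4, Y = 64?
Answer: 1 + sqrt(35) ≈ 6.9161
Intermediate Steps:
a = -24 (a = -3*(-1 + 3)*4 = -3*2*4 = -6*4 = -24)
Q(s) = sqrt(-24 + s) (Q(s) = sqrt(s - 24) = sqrt(-24 + s))
x(X) = 1
x(Y) + Q(59) = 1 + sqrt(-24 + 59) = 1 + sqrt(35)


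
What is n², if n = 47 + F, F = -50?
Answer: 9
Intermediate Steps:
n = -3 (n = 47 - 50 = -3)
n² = (-3)² = 9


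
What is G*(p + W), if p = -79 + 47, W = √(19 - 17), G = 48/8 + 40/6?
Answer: -1216/3 + 38*√2/3 ≈ -387.42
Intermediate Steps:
G = 38/3 (G = 48*(⅛) + 40*(⅙) = 6 + 20/3 = 38/3 ≈ 12.667)
W = √2 ≈ 1.4142
p = -32
G*(p + W) = 38*(-32 + √2)/3 = -1216/3 + 38*√2/3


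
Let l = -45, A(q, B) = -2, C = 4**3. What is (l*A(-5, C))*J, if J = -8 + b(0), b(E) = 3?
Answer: -450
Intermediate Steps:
C = 64
J = -5 (J = -8 + 3 = -5)
(l*A(-5, C))*J = -45*(-2)*(-5) = 90*(-5) = -450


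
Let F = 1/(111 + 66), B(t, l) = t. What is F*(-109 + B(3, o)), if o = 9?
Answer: -106/177 ≈ -0.59887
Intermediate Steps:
F = 1/177 ≈ 0.0056497
F*(-109 + B(3, o)) = (-109 + 3)/177 = (1/177)*(-106) = -106/177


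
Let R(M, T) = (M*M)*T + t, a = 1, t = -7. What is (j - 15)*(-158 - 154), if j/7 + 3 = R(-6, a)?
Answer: -52104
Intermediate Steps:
R(M, T) = -7 + T*M**2 (R(M, T) = (M*M)*T - 7 = M**2*T - 7 = T*M**2 - 7 = -7 + T*M**2)
j = 182 (j = -21 + 7*(-7 + 1*(-6)**2) = -21 + 7*(-7 + 1*36) = -21 + 7*(-7 + 36) = -21 + 7*29 = -21 + 203 = 182)
(j - 15)*(-158 - 154) = (182 - 15)*(-158 - 154) = 167*(-312) = -52104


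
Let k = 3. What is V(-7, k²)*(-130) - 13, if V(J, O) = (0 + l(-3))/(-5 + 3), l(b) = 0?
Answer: -13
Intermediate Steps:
V(J, O) = 0 (V(J, O) = (0 + 0)/(-5 + 3) = 0/(-2) = 0*(-½) = 0)
V(-7, k²)*(-130) - 13 = 0*(-130) - 13 = 0 - 13 = -13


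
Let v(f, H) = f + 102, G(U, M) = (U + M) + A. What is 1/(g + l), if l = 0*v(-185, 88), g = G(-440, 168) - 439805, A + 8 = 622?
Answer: -1/439463 ≈ -2.2755e-6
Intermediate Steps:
A = 614 (A = -8 + 622 = 614)
G(U, M) = 614 + M + U (G(U, M) = (U + M) + 614 = (M + U) + 614 = 614 + M + U)
v(f, H) = 102 + f
g = -439463 (g = (614 + 168 - 440) - 439805 = 342 - 439805 = -439463)
l = 0 (l = 0*(102 - 185) = 0*(-83) = 0)
1/(g + l) = 1/(-439463 + 0) = 1/(-439463) = -1/439463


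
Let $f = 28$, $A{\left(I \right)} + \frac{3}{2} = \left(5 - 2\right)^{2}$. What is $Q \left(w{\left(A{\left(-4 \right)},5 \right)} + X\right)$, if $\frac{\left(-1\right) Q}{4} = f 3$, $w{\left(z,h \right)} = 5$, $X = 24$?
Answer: $-9744$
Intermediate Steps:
$A{\left(I \right)} = \frac{15}{2}$ ($A{\left(I \right)} = - \frac{3}{2} + \left(5 - 2\right)^{2} = - \frac{3}{2} + 3^{2} = - \frac{3}{2} + 9 = \frac{15}{2}$)
$Q = -336$ ($Q = - 4 \cdot 28 \cdot 3 = \left(-4\right) 84 = -336$)
$Q \left(w{\left(A{\left(-4 \right)},5 \right)} + X\right) = - 336 \left(5 + 24\right) = \left(-336\right) 29 = -9744$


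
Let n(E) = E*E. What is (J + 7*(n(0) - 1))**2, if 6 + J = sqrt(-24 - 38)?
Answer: (-13 + I*sqrt(62))**2 ≈ 107.0 - 204.72*I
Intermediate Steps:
n(E) = E**2
J = -6 + I*sqrt(62) (J = -6 + sqrt(-24 - 38) = -6 + sqrt(-62) = -6 + I*sqrt(62) ≈ -6.0 + 7.874*I)
(J + 7*(n(0) - 1))**2 = ((-6 + I*sqrt(62)) + 7*(0**2 - 1))**2 = ((-6 + I*sqrt(62)) + 7*(0 - 1))**2 = ((-6 + I*sqrt(62)) + 7*(-1))**2 = ((-6 + I*sqrt(62)) - 7)**2 = (-13 + I*sqrt(62))**2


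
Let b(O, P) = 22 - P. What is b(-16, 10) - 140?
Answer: -128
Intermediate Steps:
b(-16, 10) - 140 = (22 - 1*10) - 140 = (22 - 10) - 140 = 12 - 140 = -128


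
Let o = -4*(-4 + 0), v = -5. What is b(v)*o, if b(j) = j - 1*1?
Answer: -96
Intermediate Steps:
b(j) = -1 + j (b(j) = j - 1 = -1 + j)
o = 16 (o = -4*(-4) = 16)
b(v)*o = (-1 - 5)*16 = -6*16 = -96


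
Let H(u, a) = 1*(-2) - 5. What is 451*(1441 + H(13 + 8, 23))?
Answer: 646734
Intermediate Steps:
H(u, a) = -7 (H(u, a) = -2 - 5 = -7)
451*(1441 + H(13 + 8, 23)) = 451*(1441 - 7) = 451*1434 = 646734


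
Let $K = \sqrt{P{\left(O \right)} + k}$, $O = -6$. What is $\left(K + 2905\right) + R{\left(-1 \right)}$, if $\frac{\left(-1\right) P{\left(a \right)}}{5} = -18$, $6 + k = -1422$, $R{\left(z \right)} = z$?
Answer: $2904 + i \sqrt{1338} \approx 2904.0 + 36.579 i$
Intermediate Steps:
$k = -1428$ ($k = -6 - 1422 = -1428$)
$P{\left(a \right)} = 90$ ($P{\left(a \right)} = \left(-5\right) \left(-18\right) = 90$)
$K = i \sqrt{1338}$ ($K = \sqrt{90 - 1428} = \sqrt{-1338} = i \sqrt{1338} \approx 36.579 i$)
$\left(K + 2905\right) + R{\left(-1 \right)} = \left(i \sqrt{1338} + 2905\right) - 1 = \left(2905 + i \sqrt{1338}\right) - 1 = 2904 + i \sqrt{1338}$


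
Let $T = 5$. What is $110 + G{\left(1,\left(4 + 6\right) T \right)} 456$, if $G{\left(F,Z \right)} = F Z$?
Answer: $22910$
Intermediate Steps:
$110 + G{\left(1,\left(4 + 6\right) T \right)} 456 = 110 + 1 \left(4 + 6\right) 5 \cdot 456 = 110 + 1 \cdot 10 \cdot 5 \cdot 456 = 110 + 1 \cdot 50 \cdot 456 = 110 + 50 \cdot 456 = 110 + 22800 = 22910$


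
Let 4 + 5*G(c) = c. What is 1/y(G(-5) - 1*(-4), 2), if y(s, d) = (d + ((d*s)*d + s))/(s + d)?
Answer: 21/65 ≈ 0.32308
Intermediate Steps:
G(c) = -4/5 + c/5
y(s, d) = (d + s + s*d**2)/(d + s) (y(s, d) = (d + (s*d**2 + s))/(d + s) = (d + (s + s*d**2))/(d + s) = (d + s + s*d**2)/(d + s))
1/y(G(-5) - 1*(-4), 2) = 1/((2 + ((-4/5 + (1/5)*(-5)) - 1*(-4)) + ((-4/5 + (1/5)*(-5)) - 1*(-4))*2**2)/(2 + ((-4/5 + (1/5)*(-5)) - 1*(-4)))) = 1/((2 + ((-4/5 - 1) + 4) + ((-4/5 - 1) + 4)*4)/(2 + ((-4/5 - 1) + 4))) = 1/((2 + (-9/5 + 4) + (-9/5 + 4)*4)/(2 + (-9/5 + 4))) = 1/((2 + 11/5 + (11/5)*4)/(2 + 11/5)) = 1/((2 + 11/5 + 44/5)/(21/5)) = 1/((5/21)*13) = 1/(65/21) = 21/65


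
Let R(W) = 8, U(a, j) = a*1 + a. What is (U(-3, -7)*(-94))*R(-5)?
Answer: 4512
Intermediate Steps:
U(a, j) = 2*a (U(a, j) = a + a = 2*a)
(U(-3, -7)*(-94))*R(-5) = ((2*(-3))*(-94))*8 = -6*(-94)*8 = 564*8 = 4512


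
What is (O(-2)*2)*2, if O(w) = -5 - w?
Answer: -12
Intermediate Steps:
(O(-2)*2)*2 = ((-5 - 1*(-2))*2)*2 = ((-5 + 2)*2)*2 = -3*2*2 = -6*2 = -12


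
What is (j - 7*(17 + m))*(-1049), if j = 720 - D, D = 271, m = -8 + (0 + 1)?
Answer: -397571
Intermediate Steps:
m = -7 (m = -8 + 1 = -7)
j = 449 (j = 720 - 1*271 = 720 - 271 = 449)
(j - 7*(17 + m))*(-1049) = (449 - 7*(17 - 7))*(-1049) = (449 - 7*10)*(-1049) = (449 - 70)*(-1049) = 379*(-1049) = -397571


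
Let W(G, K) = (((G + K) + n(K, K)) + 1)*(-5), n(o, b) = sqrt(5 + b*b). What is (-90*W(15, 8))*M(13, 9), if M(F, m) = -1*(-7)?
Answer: 75600 + 3150*sqrt(69) ≈ 1.0177e+5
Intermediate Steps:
n(o, b) = sqrt(5 + b**2)
W(G, K) = -5 - 5*G - 5*K - 5*sqrt(5 + K**2) (W(G, K) = (((G + K) + sqrt(5 + K**2)) + 1)*(-5) = ((G + K + sqrt(5 + K**2)) + 1)*(-5) = (1 + G + K + sqrt(5 + K**2))*(-5) = -5 - 5*G - 5*K - 5*sqrt(5 + K**2))
M(F, m) = 7
(-90*W(15, 8))*M(13, 9) = -90*(-5 - 5*15 - 5*8 - 5*sqrt(5 + 8**2))*7 = -90*(-5 - 75 - 40 - 5*sqrt(5 + 64))*7 = -90*(-5 - 75 - 40 - 5*sqrt(69))*7 = -90*(-120 - 5*sqrt(69))*7 = (10800 + 450*sqrt(69))*7 = 75600 + 3150*sqrt(69)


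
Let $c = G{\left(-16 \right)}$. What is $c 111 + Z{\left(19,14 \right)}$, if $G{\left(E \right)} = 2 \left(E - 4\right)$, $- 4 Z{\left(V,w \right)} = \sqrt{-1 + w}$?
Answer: $-4440 - \frac{\sqrt{13}}{4} \approx -4440.9$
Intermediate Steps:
$Z{\left(V,w \right)} = - \frac{\sqrt{-1 + w}}{4}$
$G{\left(E \right)} = -8 + 2 E$ ($G{\left(E \right)} = 2 \left(-4 + E\right) = -8 + 2 E$)
$c = -40$ ($c = -8 + 2 \left(-16\right) = -8 - 32 = -40$)
$c 111 + Z{\left(19,14 \right)} = \left(-40\right) 111 - \frac{\sqrt{-1 + 14}}{4} = -4440 - \frac{\sqrt{13}}{4}$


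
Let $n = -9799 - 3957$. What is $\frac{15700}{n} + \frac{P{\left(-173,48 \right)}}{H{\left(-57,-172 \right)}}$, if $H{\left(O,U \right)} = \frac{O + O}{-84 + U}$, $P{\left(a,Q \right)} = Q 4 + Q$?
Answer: $\frac{1849515}{3439} \approx 537.81$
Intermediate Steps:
$P{\left(a,Q \right)} = 5 Q$ ($P{\left(a,Q \right)} = 4 Q + Q = 5 Q$)
$H{\left(O,U \right)} = \frac{2 O}{-84 + U}$
$n = -13756$
$\frac{15700}{n} + \frac{P{\left(-173,48 \right)}}{H{\left(-57,-172 \right)}} = \frac{15700}{-13756} + \frac{5 \cdot 48}{2 \left(-57\right) \frac{1}{-84 - 172}} = 15700 \left(- \frac{1}{13756}\right) + \frac{240}{2 \left(-57\right) \frac{1}{-256}} = - \frac{3925}{3439} + \frac{240}{2 \left(-57\right) \left(- \frac{1}{256}\right)} = - \frac{3925}{3439} + \frac{240}{\frac{57}{128}} = - \frac{3925}{3439} + 240 \cdot \frac{128}{57} = - \frac{3925}{3439} + \frac{10240}{19} = \frac{1849515}{3439}$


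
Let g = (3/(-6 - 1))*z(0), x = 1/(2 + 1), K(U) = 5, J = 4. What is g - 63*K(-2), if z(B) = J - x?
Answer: -2216/7 ≈ -316.57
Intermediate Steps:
x = ⅓ (x = 1/3 = ⅓ ≈ 0.33333)
z(B) = 11/3 (z(B) = 4 - 1*⅓ = 4 - ⅓ = 11/3)
g = -11/7 (g = (3/(-6 - 1))*(11/3) = (3/(-7))*(11/3) = (3*(-⅐))*(11/3) = -3/7*11/3 = -11/7 ≈ -1.5714)
g - 63*K(-2) = -11/7 - 63*5 = -11/7 - 315 = -2216/7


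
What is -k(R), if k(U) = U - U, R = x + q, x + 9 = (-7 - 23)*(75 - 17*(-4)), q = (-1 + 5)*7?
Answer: 0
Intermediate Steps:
q = 28 (q = 4*7 = 28)
x = -4299 (x = -9 + (-7 - 23)*(75 - 17*(-4)) = -9 - 30*(75 + 68) = -9 - 30*143 = -9 - 4290 = -4299)
R = -4271 (R = -4299 + 28 = -4271)
k(U) = 0
-k(R) = -1*0 = 0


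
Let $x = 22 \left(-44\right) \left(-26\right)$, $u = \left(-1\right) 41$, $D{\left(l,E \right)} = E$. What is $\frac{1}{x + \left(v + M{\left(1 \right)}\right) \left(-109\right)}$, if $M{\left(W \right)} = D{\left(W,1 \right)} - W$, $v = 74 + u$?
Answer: $\frac{1}{21571} \approx 4.6359 \cdot 10^{-5}$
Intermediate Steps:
$u = -41$
$v = 33$ ($v = 74 - 41 = 33$)
$M{\left(W \right)} = 1 - W$
$x = 25168$ ($x = \left(-968\right) \left(-26\right) = 25168$)
$\frac{1}{x + \left(v + M{\left(1 \right)}\right) \left(-109\right)} = \frac{1}{25168 + \left(33 + \left(1 - 1\right)\right) \left(-109\right)} = \frac{1}{25168 + \left(33 + 0\right) \left(-109\right)} = \frac{1}{25168 + 33 \left(-109\right)} = \frac{1}{25168 - 3597} = \frac{1}{21571}$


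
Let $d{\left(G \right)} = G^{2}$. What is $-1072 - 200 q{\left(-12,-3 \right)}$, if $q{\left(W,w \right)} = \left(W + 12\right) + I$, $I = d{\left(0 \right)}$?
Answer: $-1072$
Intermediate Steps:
$I = 0$ ($I = 0^{2} = 0$)
$q{\left(W,w \right)} = 12 + W$ ($q{\left(W,w \right)} = \left(W + 12\right) + 0 = \left(12 + W\right) + 0 = 12 + W$)
$-1072 - 200 q{\left(-12,-3 \right)} = -1072 - 200 \left(12 - 12\right) = -1072 - 0 = -1072 + 0 = -1072$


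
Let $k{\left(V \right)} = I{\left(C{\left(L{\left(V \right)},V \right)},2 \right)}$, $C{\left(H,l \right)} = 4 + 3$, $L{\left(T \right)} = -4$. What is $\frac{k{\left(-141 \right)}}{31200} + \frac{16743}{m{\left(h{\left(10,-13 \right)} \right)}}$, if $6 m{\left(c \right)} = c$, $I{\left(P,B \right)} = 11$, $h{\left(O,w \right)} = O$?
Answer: $\frac{313428971}{31200} \approx 10046.0$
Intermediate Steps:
$C{\left(H,l \right)} = 7$
$m{\left(c \right)} = \frac{c}{6}$
$k{\left(V \right)} = 11$
$\frac{k{\left(-141 \right)}}{31200} + \frac{16743}{m{\left(h{\left(10,-13 \right)} \right)}} = \frac{11}{31200} + \frac{16743}{\frac{1}{6} \cdot 10} = 11 \cdot \frac{1}{31200} + \frac{16743}{\frac{5}{3}} = \frac{11}{31200} + 16743 \cdot \frac{3}{5} = \frac{11}{31200} + \frac{50229}{5} = \frac{313428971}{31200}$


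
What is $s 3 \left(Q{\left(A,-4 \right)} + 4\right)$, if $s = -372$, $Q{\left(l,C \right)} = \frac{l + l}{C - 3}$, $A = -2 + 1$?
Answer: $- \frac{33480}{7} \approx -4782.9$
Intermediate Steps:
$A = -1$
$Q{\left(l,C \right)} = \frac{2 l}{-3 + C}$
$s 3 \left(Q{\left(A,-4 \right)} + 4\right) = - 372 \cdot 3 \left(2 \left(-1\right) \frac{1}{-3 - 4} + 4\right) = - 372 \cdot 3 \left(2 \left(-1\right) \frac{1}{-7} + 4\right) = - 372 \cdot 3 \left(2 \left(-1\right) \left(- \frac{1}{7}\right) + 4\right) = - 372 \cdot 3 \left(\frac{2}{7} + 4\right) = - 372 \cdot 3 \cdot \frac{30}{7} = \left(-372\right) \frac{90}{7} = - \frac{33480}{7}$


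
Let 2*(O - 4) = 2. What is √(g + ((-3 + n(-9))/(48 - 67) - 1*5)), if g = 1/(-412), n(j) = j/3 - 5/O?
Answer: 5*I*√2839607/3914 ≈ 2.1527*I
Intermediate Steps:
O = 5 (O = 4 + (½)*2 = 4 + 1 = 5)
n(j) = -1 + j/3 (n(j) = j/3 - 5/5 = j*(⅓) - 5*⅕ = j/3 - 1 = -1 + j/3)
g = -1/412 ≈ -0.0024272
√(g + ((-3 + n(-9))/(48 - 67) - 1*5)) = √(-1/412 + ((-3 + (-1 + (⅓)*(-9)))/(48 - 67) - 1*5)) = √(-1/412 + ((-3 + (-1 - 3))/(-19) - 5)) = √(-1/412 + ((-3 - 4)*(-1/19) - 5)) = √(-1/412 + (-7*(-1/19) - 5)) = √(-1/412 + (7/19 - 5)) = √(-1/412 - 88/19) = √(-36275/7828) = 5*I*√2839607/3914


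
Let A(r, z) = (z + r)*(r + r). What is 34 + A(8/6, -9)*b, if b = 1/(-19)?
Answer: 5998/171 ≈ 35.076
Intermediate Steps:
A(r, z) = 2*r*(r + z) (A(r, z) = (r + z)*(2*r) = 2*r*(r + z))
b = -1/19 ≈ -0.052632
34 + A(8/6, -9)*b = 34 + (2*(8/6)*(8/6 - 9))*(-1/19) = 34 + (2*(8*(⅙))*(8*(⅙) - 9))*(-1/19) = 34 + (2*(4/3)*(4/3 - 9))*(-1/19) = 34 + (2*(4/3)*(-23/3))*(-1/19) = 34 - 184/9*(-1/19) = 34 + 184/171 = 5998/171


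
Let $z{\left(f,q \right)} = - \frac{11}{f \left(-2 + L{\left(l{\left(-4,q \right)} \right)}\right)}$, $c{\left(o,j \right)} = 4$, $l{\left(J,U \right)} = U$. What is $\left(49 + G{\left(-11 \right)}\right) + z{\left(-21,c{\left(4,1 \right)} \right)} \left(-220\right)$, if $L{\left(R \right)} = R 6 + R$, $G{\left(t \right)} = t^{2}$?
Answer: $\frac{45200}{273} \approx 165.57$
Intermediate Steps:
$L{\left(R \right)} = 7 R$ ($L{\left(R \right)} = 6 R + R = 7 R$)
$z{\left(f,q \right)} = - \frac{11}{f \left(-2 + 7 q\right)}$
$\left(49 + G{\left(-11 \right)}\right) + z{\left(-21,c{\left(4,1 \right)} \right)} \left(-220\right) = \left(49 + \left(-11\right)^{2}\right) + - \frac{11}{\left(-21\right) \left(-2 + 7 \cdot 4\right)} \left(-220\right) = \left(49 + 121\right) + \left(-11\right) \left(- \frac{1}{21}\right) \frac{1}{-2 + 28} \left(-220\right) = 170 + \left(-11\right) \left(- \frac{1}{21}\right) \frac{1}{26} \left(-220\right) = 170 + \frac{11}{546} \left(-220\right) = 170 - \frac{1210}{273} = \frac{45200}{273}$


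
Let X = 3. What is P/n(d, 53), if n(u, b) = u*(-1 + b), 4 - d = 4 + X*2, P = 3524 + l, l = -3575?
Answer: 17/104 ≈ 0.16346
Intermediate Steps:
P = -51 (P = 3524 - 3575 = -51)
d = -6 (d = 4 - (4 + 3*2) = 4 - (4 + 6) = 4 - 1*10 = 4 - 10 = -6)
P/n(d, 53) = -51*(-1/(6*(-1 + 53))) = -51/((-6*52)) = -51/(-312) = -51*(-1/312) = 17/104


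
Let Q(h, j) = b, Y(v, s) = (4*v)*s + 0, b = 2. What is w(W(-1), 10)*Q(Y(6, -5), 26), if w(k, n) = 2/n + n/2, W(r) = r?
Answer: 52/5 ≈ 10.400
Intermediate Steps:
w(k, n) = n/2 + 2/n (w(k, n) = 2/n + n*(½) = 2/n + n/2 = n/2 + 2/n)
Y(v, s) = 4*s*v (Y(v, s) = 4*s*v + 0 = 4*s*v)
Q(h, j) = 2
w(W(-1), 10)*Q(Y(6, -5), 26) = ((½)*10 + 2/10)*2 = (5 + 2*(⅒))*2 = (5 + ⅕)*2 = (26/5)*2 = 52/5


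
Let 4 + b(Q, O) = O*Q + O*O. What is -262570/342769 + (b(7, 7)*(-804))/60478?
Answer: -2984629886/1480713113 ≈ -2.0157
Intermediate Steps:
b(Q, O) = -4 + O² + O*Q (b(Q, O) = -4 + (O*Q + O*O) = -4 + (O*Q + O²) = -4 + (O² + O*Q) = -4 + O² + O*Q)
-262570/342769 + (b(7, 7)*(-804))/60478 = -262570/342769 + ((-4 + 7² + 7*7)*(-804))/60478 = -262570*1/342769 + ((-4 + 49 + 49)*(-804))*(1/60478) = -37510/48967 + (94*(-804))*(1/60478) = -37510/48967 - 75576*1/60478 = -37510/48967 - 37788/30239 = -2984629886/1480713113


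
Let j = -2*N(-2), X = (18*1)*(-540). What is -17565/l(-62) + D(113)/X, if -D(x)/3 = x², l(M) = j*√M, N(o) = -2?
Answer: 12769/3240 + 17565*I*√62/248 ≈ 3.941 + 557.69*I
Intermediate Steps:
X = -9720 (X = 18*(-540) = -9720)
j = 4 (j = -2*(-2) = 4)
l(M) = 4*√M
D(x) = -3*x²
-17565/l(-62) + D(113)/X = -17565*(-I*√62/248) - 3*113²/(-9720) = -17565*(-I*√62/248) - 3*12769*(-1/9720) = -17565*(-I*√62/248) - 38307*(-1/9720) = -(-17565)*I*√62/248 + 12769/3240 = 17565*I*√62/248 + 12769/3240 = 12769/3240 + 17565*I*√62/248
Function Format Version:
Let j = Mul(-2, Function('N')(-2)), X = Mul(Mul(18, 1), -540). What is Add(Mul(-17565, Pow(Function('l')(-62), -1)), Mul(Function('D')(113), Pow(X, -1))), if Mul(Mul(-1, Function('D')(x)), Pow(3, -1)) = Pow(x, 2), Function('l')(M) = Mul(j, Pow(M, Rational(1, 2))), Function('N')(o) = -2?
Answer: Add(Rational(12769, 3240), Mul(Rational(17565, 248), I, Pow(62, Rational(1, 2)))) ≈ Add(3.9410, Mul(557.69, I))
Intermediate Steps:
X = -9720 (X = Mul(18, -540) = -9720)
j = 4 (j = Mul(-2, -2) = 4)
Function('l')(M) = Mul(4, Pow(M, Rational(1, 2)))
Function('D')(x) = Mul(-3, Pow(x, 2))
Add(Mul(-17565, Pow(Function('l')(-62), -1)), Mul(Function('D')(113), Pow(X, -1))) = Add(Mul(-17565, Pow(Mul(4, Pow(-62, Rational(1, 2))), -1)), Mul(Mul(-3, Pow(113, 2)), Pow(-9720, -1))) = Add(Mul(-17565, Pow(Mul(4, Mul(I, Pow(62, Rational(1, 2)))), -1)), Mul(Mul(-3, 12769), Rational(-1, 9720))) = Add(Mul(-17565, Pow(Mul(4, I, Pow(62, Rational(1, 2))), -1)), Mul(-38307, Rational(-1, 9720))) = Add(Mul(-17565, Mul(Rational(-1, 248), I, Pow(62, Rational(1, 2)))), Rational(12769, 3240)) = Add(Mul(Rational(17565, 248), I, Pow(62, Rational(1, 2))), Rational(12769, 3240)) = Add(Rational(12769, 3240), Mul(Rational(17565, 248), I, Pow(62, Rational(1, 2))))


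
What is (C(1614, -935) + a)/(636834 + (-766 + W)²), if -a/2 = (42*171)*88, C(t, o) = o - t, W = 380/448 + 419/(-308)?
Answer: -1922447039744/1858385630865 ≈ -1.0345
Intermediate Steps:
W = -631/1232 (W = 380*(1/448) + 419*(-1/308) = 95/112 - 419/308 = -631/1232 ≈ -0.51218)
a = -1264032 (a = -2*42*171*88 = -14364*88 = -2*632016 = -1264032)
(C(1614, -935) + a)/(636834 + (-766 + W)²) = ((-935 - 1*1614) - 1264032)/(636834 + (-766 - 631/1232)²) = ((-935 - 1614) - 1264032)/(636834 + (-944343/1232)²) = (-2549 - 1264032)/(636834 + 891783701649/1517824) = -1266581/1858385630865/1517824 = -1266581*1517824/1858385630865 = -1922447039744/1858385630865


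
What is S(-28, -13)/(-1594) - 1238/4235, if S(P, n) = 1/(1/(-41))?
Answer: -1799737/6750590 ≈ -0.26660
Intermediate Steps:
S(P, n) = -41 (S(P, n) = 1/(-1/41) = -41)
S(-28, -13)/(-1594) - 1238/4235 = -41/(-1594) - 1238/4235 = -41*(-1/1594) - 1238*1/4235 = 41/1594 - 1238/4235 = -1799737/6750590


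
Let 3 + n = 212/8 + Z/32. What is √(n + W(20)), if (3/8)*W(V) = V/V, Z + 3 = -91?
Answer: √3345/12 ≈ 4.8197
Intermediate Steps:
Z = -94 (Z = -3 - 91 = -94)
W(V) = 8/3 (W(V) = 8*(V/V)/3 = (8/3)*1 = 8/3)
n = 329/16 (n = -3 + (212/8 - 94/32) = -3 + (212*(⅛) - 94*1/32) = -3 + (53/2 - 47/16) = -3 + 377/16 = 329/16 ≈ 20.563)
√(n + W(20)) = √(329/16 + 8/3) = √(1115/48) = √3345/12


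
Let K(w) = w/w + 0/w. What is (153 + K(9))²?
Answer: 23716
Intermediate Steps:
K(w) = 1 (K(w) = 1 + 0 = 1)
(153 + K(9))² = (153 + 1)² = 154² = 23716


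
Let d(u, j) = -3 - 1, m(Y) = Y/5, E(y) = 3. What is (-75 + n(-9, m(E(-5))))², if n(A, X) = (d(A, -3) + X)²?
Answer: 2515396/625 ≈ 4024.6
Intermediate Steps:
m(Y) = Y/5 (m(Y) = Y*(⅕) = Y/5)
d(u, j) = -4
n(A, X) = (-4 + X)²
(-75 + n(-9, m(E(-5))))² = (-75 + (-4 + (⅕)*3)²)² = (-75 + (-4 + ⅗)²)² = (-75 + (-17/5)²)² = (-75 + 289/25)² = (-1586/25)² = 2515396/625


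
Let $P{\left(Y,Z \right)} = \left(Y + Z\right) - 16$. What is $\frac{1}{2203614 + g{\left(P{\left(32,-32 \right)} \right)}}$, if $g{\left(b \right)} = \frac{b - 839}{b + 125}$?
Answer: $\frac{109}{240193071} \approx 4.538 \cdot 10^{-7}$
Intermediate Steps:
$P{\left(Y,Z \right)} = -16 + Y + Z$
$g{\left(b \right)} = \frac{-839 + b}{125 + b}$
$\frac{1}{2203614 + g{\left(P{\left(32,-32 \right)} \right)}} = \frac{1}{2203614 + \frac{-839 - 16}{125 - 16}} = \frac{1}{2203614 + \frac{1}{109} \left(-855\right)} = \frac{1}{2203614 - \frac{855}{109}} = \frac{1}{\frac{240193071}{109}} = \frac{109}{240193071}$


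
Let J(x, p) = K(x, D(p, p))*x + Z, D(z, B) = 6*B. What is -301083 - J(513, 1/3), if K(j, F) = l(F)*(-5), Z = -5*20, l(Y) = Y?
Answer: -295853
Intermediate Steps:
Z = -100
K(j, F) = -5*F (K(j, F) = F*(-5) = -5*F)
J(x, p) = -100 - 30*p*x (J(x, p) = (-30*p)*x - 100 = -30*p*x - 100 = -100 - 30*p*x)
-301083 - J(513, 1/3) = -301083 - (-100 - 30*513/3) = -301083 - (-100 - 30*1/3*513) = -301083 - (-100 - 5130) = -301083 - 1*(-5230) = -301083 + 5230 = -295853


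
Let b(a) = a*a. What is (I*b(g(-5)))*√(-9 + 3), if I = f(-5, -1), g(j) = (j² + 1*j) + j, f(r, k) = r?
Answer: -1125*I*√6 ≈ -2755.7*I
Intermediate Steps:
g(j) = j² + 2*j (g(j) = (j² + j) + j = (j + j²) + j = j² + 2*j)
I = -5
b(a) = a²
(I*b(g(-5)))*√(-9 + 3) = (-5*25*(2 - 5)²)*√(-9 + 3) = (-5*(-5*(-3))²)*√(-6) = (-5*15²)*(I*√6) = (-5*225)*(I*√6) = -1125*I*√6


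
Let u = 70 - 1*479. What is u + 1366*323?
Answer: 440809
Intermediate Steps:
u = -409 (u = 70 - 479 = -409)
u + 1366*323 = -409 + 1366*323 = -409 + 441218 = 440809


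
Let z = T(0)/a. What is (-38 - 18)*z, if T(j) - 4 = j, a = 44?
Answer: -56/11 ≈ -5.0909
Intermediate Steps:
T(j) = 4 + j
z = 1/11 (z = (4 + 0)/44 = 4*(1/44) = 1/11 ≈ 0.090909)
(-38 - 18)*z = (-38 - 18)*(1/11) = -56*1/11 = -56/11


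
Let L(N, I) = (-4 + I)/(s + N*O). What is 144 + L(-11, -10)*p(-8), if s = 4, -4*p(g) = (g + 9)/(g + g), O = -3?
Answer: 170489/1184 ≈ 143.99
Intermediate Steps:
p(g) = -(9 + g)/(8*g) (p(g) = -(g + 9)/(4*(g + g)) = -(9 + g)/(4*(2*g)) = -(9 + g)*1/(2*g)/4 = -(9 + g)/(8*g))
L(N, I) = (-4 + I)/(4 - 3*N) (L(N, I) = (-4 + I)/(4 + N*(-3)) = (-4 + I)/(4 - 3*N))
144 + L(-11, -10)*p(-8) = 144 + ((-4 - 10)/(4 - 3*(-11)))*((⅛)*(-9 - 1*(-8))/(-8)) = 144 + (-14/(4 + 33))*((⅛)*(-⅛)*(-9 + 8)) = 144 + (-14/37)*((⅛)*(-⅛)*(-1)) = 144 + ((1/37)*(-14))*(1/64) = 144 - 14/37*1/64 = 144 - 7/1184 = 170489/1184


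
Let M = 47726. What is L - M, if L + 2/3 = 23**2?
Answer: -141593/3 ≈ -47198.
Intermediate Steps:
L = 1585/3 (L = -2/3 + 23**2 = -2/3 + 529 = 1585/3 ≈ 528.33)
L - M = 1585/3 - 1*47726 = 1585/3 - 47726 = -141593/3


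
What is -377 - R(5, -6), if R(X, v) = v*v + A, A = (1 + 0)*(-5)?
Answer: -408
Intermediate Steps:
A = -5 (A = 1*(-5) = -5)
R(X, v) = -5 + v² (R(X, v) = v*v - 5 = v² - 5 = -5 + v²)
-377 - R(5, -6) = -377 - (-5 + (-6)²) = -377 - (-5 + 36) = -377 - 1*31 = -377 - 31 = -408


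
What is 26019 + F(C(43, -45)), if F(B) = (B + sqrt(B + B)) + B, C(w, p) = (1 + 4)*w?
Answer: 26449 + sqrt(430) ≈ 26470.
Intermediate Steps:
C(w, p) = 5*w
F(B) = 2*B + sqrt(2)*sqrt(B) (F(B) = (B + sqrt(2*B)) + B = (B + sqrt(2)*sqrt(B)) + B = 2*B + sqrt(2)*sqrt(B))
26019 + F(C(43, -45)) = 26019 + (2*(5*43) + sqrt(2)*sqrt(5*43)) = 26019 + (2*215 + sqrt(2)*sqrt(215)) = 26019 + (430 + sqrt(430)) = 26449 + sqrt(430)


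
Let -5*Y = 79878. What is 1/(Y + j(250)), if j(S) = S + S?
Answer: -5/77378 ≈ -6.4618e-5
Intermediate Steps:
Y = -79878/5 (Y = -1/5*79878 = -79878/5 ≈ -15976.)
j(S) = 2*S
1/(Y + j(250)) = 1/(-79878/5 + 2*250) = 1/(-79878/5 + 500) = 1/(-77378/5) = -5/77378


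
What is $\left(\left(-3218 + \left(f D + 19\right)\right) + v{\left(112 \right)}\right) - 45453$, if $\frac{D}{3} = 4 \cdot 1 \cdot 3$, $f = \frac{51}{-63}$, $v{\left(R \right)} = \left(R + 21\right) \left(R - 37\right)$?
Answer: $- \frac{270943}{7} \approx -38706.0$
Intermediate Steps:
$v{\left(R \right)} = \left(-37 + R\right) \left(21 + R\right)$ ($v{\left(R \right)} = \left(21 + R\right) \left(-37 + R\right) = \left(-37 + R\right) \left(21 + R\right)$)
$f = - \frac{17}{21}$ ($f = 51 \left(- \frac{1}{63}\right) = - \frac{17}{21} \approx -0.80952$)
$D = 36$ ($D = 3 \cdot 4 \cdot 1 \cdot 3 = 3 \cdot 4 \cdot 3 = 3 \cdot 12 = 36$)
$\left(\left(-3218 + \left(f D + 19\right)\right) + v{\left(112 \right)}\right) - 45453 = \left(\left(-3218 + \left(\left(- \frac{17}{21}\right) 36 + 19\right)\right) - \left(2569 - 12544\right)\right) - 45453 = \left(\left(-3218 + \left(- \frac{204}{7} + 19\right)\right) - -9975\right) - 45453 = \left(\left(-3218 - \frac{71}{7}\right) + 9975\right) - 45453 = \left(- \frac{22597}{7} + 9975\right) - 45453 = \frac{47228}{7} - 45453 = - \frac{270943}{7}$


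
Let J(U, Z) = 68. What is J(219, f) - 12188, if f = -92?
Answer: -12120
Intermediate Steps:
J(219, f) - 12188 = 68 - 12188 = -12120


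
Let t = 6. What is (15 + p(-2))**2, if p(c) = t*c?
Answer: 9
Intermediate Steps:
p(c) = 6*c
(15 + p(-2))**2 = (15 + 6*(-2))**2 = (15 - 12)**2 = 3**2 = 9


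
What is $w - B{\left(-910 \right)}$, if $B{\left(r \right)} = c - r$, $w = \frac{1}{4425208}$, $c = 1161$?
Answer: $- \frac{9164605767}{4425208} \approx -2071.0$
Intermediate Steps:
$w = \frac{1}{4425208} \approx 2.2598 \cdot 10^{-7}$
$B{\left(r \right)} = 1161 - r$
$w - B{\left(-910 \right)} = \frac{1}{4425208} - \left(1161 - -910\right) = \frac{1}{4425208} - \left(1161 + 910\right) = \frac{1}{4425208} - 2071 = - \frac{9164605767}{4425208}$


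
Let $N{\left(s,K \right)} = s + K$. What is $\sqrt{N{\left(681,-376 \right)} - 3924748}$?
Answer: $i \sqrt{3924443} \approx 1981.0 i$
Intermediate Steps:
$N{\left(s,K \right)} = K + s$
$\sqrt{N{\left(681,-376 \right)} - 3924748} = \sqrt{\left(-376 + 681\right) - 3924748} = \sqrt{305 - 3924748} = \sqrt{-3924443} = i \sqrt{3924443}$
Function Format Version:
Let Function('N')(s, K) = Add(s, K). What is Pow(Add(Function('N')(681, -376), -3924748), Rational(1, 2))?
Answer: Mul(I, Pow(3924443, Rational(1, 2))) ≈ Mul(1981.0, I)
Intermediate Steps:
Function('N')(s, K) = Add(K, s)
Pow(Add(Function('N')(681, -376), -3924748), Rational(1, 2)) = Pow(Add(Add(-376, 681), -3924748), Rational(1, 2)) = Pow(Add(305, -3924748), Rational(1, 2)) = Pow(-3924443, Rational(1, 2)) = Mul(I, Pow(3924443, Rational(1, 2)))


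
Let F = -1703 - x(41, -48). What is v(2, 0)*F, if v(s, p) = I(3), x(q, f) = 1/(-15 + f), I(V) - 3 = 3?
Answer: -214576/21 ≈ -10218.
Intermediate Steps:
I(V) = 6 (I(V) = 3 + 3 = 6)
v(s, p) = 6
F = -107288/63 (F = -1703 - 1/(-15 - 48) = -1703 - 1/(-63) = -1703 - 1*(-1/63) = -1703 + 1/63 = -107288/63 ≈ -1703.0)
v(2, 0)*F = 6*(-107288/63) = -214576/21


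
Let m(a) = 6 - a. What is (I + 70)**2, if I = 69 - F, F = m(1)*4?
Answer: 14161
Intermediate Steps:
F = 20 (F = (6 - 1*1)*4 = (6 - 1)*4 = 5*4 = 20)
I = 49 (I = 69 - 1*20 = 69 - 20 = 49)
(I + 70)**2 = (49 + 70)**2 = 119**2 = 14161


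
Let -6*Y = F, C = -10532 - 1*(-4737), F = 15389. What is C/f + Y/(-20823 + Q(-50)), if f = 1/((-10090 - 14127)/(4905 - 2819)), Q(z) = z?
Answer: 4393905451256/65311617 ≈ 67276.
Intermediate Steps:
C = -5795 (C = -10532 + 4737 = -5795)
Y = -15389/6 (Y = -1/6*15389 = -15389/6 ≈ -2564.8)
f = -2086/24217 (f = 1/(-24217/2086) = -2086/24217 ≈ -0.086138)
C/f + Y/(-20823 + Q(-50)) = -5795/(-2086/24217) - 15389/(6*(-20823 - 50)) = -5795*(-24217/2086) - 15389/6/(-20873) = 140337515/2086 - 15389/6*(-1/20873) = 140337515/2086 + 15389/125238 = 4393905451256/65311617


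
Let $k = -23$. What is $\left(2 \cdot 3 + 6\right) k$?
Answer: $-276$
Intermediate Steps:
$\left(2 \cdot 3 + 6\right) k = \left(2 \cdot 3 + 6\right) \left(-23\right) = \left(6 + 6\right) \left(-23\right) = 12 \left(-23\right) = -276$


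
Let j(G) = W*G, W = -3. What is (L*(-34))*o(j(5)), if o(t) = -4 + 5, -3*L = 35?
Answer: 1190/3 ≈ 396.67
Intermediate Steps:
L = -35/3 (L = -1/3*35 = -35/3 ≈ -11.667)
j(G) = -3*G
o(t) = 1
(L*(-34))*o(j(5)) = -35/3*(-34)*1 = (1190/3)*1 = 1190/3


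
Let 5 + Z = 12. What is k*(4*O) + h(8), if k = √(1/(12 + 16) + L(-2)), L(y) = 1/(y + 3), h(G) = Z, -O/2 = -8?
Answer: 7 + 32*√203/7 ≈ 72.133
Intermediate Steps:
O = 16 (O = -2*(-8) = 16)
Z = 7 (Z = -5 + 12 = 7)
h(G) = 7
L(y) = 1/(3 + y)
k = √203/14 (k = √(1/(12 + 16) + 1/(3 - 2)) = √(1/28 + 1/1) = √(1/28 + 1) = √(29/28) = √203/14 ≈ 1.0177)
k*(4*O) + h(8) = (√203/14)*(4*16) + 7 = (√203/14)*64 + 7 = 32*√203/7 + 7 = 7 + 32*√203/7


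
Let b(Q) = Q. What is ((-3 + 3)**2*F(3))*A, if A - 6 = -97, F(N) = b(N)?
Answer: 0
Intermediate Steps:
F(N) = N
A = -91 (A = 6 - 97 = -91)
((-3 + 3)**2*F(3))*A = ((-3 + 3)**2*3)*(-91) = (0**2*3)*(-91) = (0*3)*(-91) = 0*(-91) = 0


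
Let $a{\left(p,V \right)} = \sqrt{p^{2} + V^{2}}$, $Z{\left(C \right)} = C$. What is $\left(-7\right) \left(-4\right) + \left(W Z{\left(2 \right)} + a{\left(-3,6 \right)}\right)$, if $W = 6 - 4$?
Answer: $32 + 3 \sqrt{5} \approx 38.708$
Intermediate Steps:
$W = 2$
$a{\left(p,V \right)} = \sqrt{V^{2} + p^{2}}$
$\left(-7\right) \left(-4\right) + \left(W Z{\left(2 \right)} + a{\left(-3,6 \right)}\right) = \left(-7\right) \left(-4\right) + \left(2 \cdot 2 + \sqrt{6^{2} + \left(-3\right)^{2}}\right) = 28 + \left(4 + \sqrt{36 + 9}\right) = 28 + \left(4 + \sqrt{45}\right) = 28 + \left(4 + 3 \sqrt{5}\right) = 32 + 3 \sqrt{5}$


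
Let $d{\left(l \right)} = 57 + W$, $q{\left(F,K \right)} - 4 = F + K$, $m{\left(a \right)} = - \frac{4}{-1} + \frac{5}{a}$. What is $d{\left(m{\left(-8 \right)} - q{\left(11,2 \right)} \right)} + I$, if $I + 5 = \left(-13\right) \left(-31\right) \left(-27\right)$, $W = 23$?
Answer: $-10806$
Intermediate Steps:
$m{\left(a \right)} = 4 + \frac{5}{a}$ ($m{\left(a \right)} = \left(-4\right) \left(-1\right) + \frac{5}{a} = 4 + \frac{5}{a}$)
$q{\left(F,K \right)} = 4 + F + K$ ($q{\left(F,K \right)} = 4 + \left(F + K\right) = 4 + F + K$)
$d{\left(l \right)} = 80$ ($d{\left(l \right)} = 57 + 23 = 80$)
$I = -10886$ ($I = -5 + \left(-13\right) \left(-31\right) \left(-27\right) = -5 + 403 \left(-27\right) = -5 - 10881 = -10886$)
$d{\left(m{\left(-8 \right)} - q{\left(11,2 \right)} \right)} + I = 80 - 10886 = -10806$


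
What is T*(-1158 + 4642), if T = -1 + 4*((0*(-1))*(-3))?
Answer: -3484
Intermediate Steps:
T = -1 (T = -1 + 4*(0*(-3)) = -1 + 4*0 = -1 + 0 = -1)
T*(-1158 + 4642) = -(-1158 + 4642) = -1*3484 = -3484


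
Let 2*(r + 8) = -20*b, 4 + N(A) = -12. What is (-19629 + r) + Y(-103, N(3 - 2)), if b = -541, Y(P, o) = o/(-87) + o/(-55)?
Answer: -68073923/4785 ≈ -14227.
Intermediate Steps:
N(A) = -16 (N(A) = -4 - 12 = -16)
Y(P, o) = -142*o/4785 (Y(P, o) = o*(-1/87) + o*(-1/55) = -o/87 - o/55 = -142*o/4785)
r = 5402 (r = -8 + (-20*(-541))/2 = -8 + (1/2)*10820 = -8 + 5410 = 5402)
(-19629 + r) + Y(-103, N(3 - 2)) = (-19629 + 5402) - 142/4785*(-16) = -14227 + 2272/4785 = -68073923/4785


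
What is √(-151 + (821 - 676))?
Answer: I*√6 ≈ 2.4495*I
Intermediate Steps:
√(-151 + (821 - 676)) = √(-151 + 145) = √(-6) = I*√6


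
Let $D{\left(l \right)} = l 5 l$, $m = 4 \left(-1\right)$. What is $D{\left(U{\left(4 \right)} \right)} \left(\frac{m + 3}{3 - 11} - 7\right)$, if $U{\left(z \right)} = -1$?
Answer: $- \frac{275}{8} \approx -34.375$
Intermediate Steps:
$m = -4$
$D{\left(l \right)} = 5 l^{2}$ ($D{\left(l \right)} = 5 l l = 5 l^{2}$)
$D{\left(U{\left(4 \right)} \right)} \left(\frac{m + 3}{3 - 11} - 7\right) = 5 \left(-1\right)^{2} \left(\frac{-4 + 3}{3 - 11} - 7\right) = 5 \cdot 1 \left(- \frac{1}{-8} - 7\right) = 5 \left(\left(-1\right) \left(- \frac{1}{8}\right) - 7\right) = 5 \left(\frac{1}{8} - 7\right) = 5 \left(- \frac{55}{8}\right) = - \frac{275}{8}$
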